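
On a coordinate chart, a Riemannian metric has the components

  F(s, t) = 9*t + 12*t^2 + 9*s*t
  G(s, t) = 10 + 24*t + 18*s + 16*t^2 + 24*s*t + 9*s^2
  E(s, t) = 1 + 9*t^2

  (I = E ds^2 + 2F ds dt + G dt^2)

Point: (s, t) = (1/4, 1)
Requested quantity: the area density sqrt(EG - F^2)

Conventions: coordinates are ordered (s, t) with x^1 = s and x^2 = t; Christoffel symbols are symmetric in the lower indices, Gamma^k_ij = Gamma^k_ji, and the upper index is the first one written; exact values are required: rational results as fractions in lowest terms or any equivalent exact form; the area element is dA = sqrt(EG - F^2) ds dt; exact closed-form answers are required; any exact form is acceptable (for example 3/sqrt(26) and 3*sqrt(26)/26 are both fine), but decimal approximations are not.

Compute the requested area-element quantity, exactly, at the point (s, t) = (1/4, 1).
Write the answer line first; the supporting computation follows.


Answer: sqrt(EG - F^2) = sqrt(1121)/4

E = 10, F = 93/4, G = 977/16; EG - F^2 = 1121/16


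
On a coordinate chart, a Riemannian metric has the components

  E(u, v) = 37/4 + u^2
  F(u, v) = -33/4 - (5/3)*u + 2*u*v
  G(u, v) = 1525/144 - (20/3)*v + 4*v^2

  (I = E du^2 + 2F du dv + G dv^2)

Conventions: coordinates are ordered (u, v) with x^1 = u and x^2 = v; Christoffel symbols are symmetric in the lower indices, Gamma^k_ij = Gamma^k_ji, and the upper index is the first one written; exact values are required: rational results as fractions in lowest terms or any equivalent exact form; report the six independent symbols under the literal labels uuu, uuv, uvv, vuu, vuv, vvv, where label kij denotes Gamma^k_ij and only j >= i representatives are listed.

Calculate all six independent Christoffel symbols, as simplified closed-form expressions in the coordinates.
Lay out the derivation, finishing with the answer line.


E = 37/4 + u^2; F = -33/4 - (5/3)*u + 2*u*v; G = 1525/144 - (20/3)*v + 4*v^2
Gamma^k_ij = (1/2) g^{kl} (d_i g_jl + d_j g_il - d_l g_ij), with g^inv = (1/(EG-F^2)) [[G, -F], [-F, E]]
first partials: E_u = 2*u, E_v = 0, F_u = -5/3 + 2*v, F_v = 2*u, G_u = 0, G_v = -20/3 + 8*v
D = EG - F^2 = 17221/576 - (185/3)*v - (55/2)*u + 37*v^2 + 33*u*v + (125/16)*u^2
expanded: Gamma^u_uu = (G E_u - 2F F_u + F E_v)/(2D), Gamma^u_uv = (G E_v - F G_u)/(2D), Gamma^u_vv = (2G F_v - G G_u - F G_v)/(2D), Gamma^v_uu = (2E F_u - E E_v - F E_u)/(2D), Gamma^v_uv = (E G_u - F E_v)/(2D), Gamma^v_vv = (E G_v - 2F F_v + F G_u)/(2D); substitute and cancel common factors

Answer: Gamma_uuu = (4500*u + 9504*v - 7920)/(4500*u^2 + 19008*u*v - 15840*u + 21312*v^2 - 35520*v + 17221), Gamma_uuv = 0, Gamma_uvv = (9000*u + 19008*v - 15840)/(4500*u^2 + 19008*u*v - 15840*u + 21312*v^2 - 35520*v + 17221), Gamma_vuu = (4752*u + 10656*v - 8880)/(4500*u^2 + 19008*u*v - 15840*u + 21312*v^2 - 35520*v + 17221), Gamma_vuv = 0, Gamma_vvv = (9504*u + 21312*v - 17760)/(4500*u^2 + 19008*u*v - 15840*u + 21312*v^2 - 35520*v + 17221)


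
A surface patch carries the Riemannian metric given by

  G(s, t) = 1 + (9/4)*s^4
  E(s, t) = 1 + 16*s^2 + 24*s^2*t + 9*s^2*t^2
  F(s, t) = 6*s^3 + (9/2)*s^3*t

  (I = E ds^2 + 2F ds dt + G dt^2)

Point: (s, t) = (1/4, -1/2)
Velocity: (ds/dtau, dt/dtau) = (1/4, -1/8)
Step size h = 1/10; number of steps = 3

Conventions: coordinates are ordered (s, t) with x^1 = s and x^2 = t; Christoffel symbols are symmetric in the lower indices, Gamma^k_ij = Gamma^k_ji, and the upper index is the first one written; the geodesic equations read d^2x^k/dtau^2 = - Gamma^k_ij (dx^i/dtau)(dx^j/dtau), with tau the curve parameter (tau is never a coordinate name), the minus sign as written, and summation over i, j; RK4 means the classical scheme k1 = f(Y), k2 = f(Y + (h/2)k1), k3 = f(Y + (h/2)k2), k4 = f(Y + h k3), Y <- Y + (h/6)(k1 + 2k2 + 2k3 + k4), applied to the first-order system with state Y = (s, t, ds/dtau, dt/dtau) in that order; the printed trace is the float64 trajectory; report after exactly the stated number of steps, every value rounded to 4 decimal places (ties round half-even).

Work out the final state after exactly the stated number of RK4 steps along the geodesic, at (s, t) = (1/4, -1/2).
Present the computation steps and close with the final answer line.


f(Y) = (ds/dtau, dt/dtau, -Gamma^s_ij Y'^i Y'^j, -Gamma^t_ij Y'^i Y'^j) with the Gammas evaluated at the stage position; h = 0.100000; intermediate values shown to 6 dp
step 0: s = 0.2500, t = -0.5000, ds/dtau = 0.2500, dt/dtau = -0.1250
step 1:
  k1: at (s, t) = (0.250000, -0.500000), (ds/dtau, dt/dtau) = (0.250000, -0.125000); Gamma_sss = 1.116539, Gamma_sst = 0.334962, Gamma_stt = 0.000000, Gamma_tss = 0.167481, Gamma_tst = 0.050244, Gamma_ttt = 0.000000; k1 = (0.250000, -0.125000, -0.048849, -0.007327)
  k2: at (s, t) = (0.262500, -0.506250), (ds/dtau, dt/dtau) = (0.247558, -0.125366); Gamma_sss = 1.126277, Gamma_sst = 0.357458, Gamma_stt = 0.000000, Gamma_tss = 0.178729, Gamma_tst = 0.056725, Gamma_ttt = 0.000000; k2 = (0.247558, -0.125366, -0.046836, -0.007432)
  k3: at (s, t) = (0.262378, -0.506268), (ds/dtau, dt/dtau) = (0.247658, -0.125372); Gamma_sss = 1.126043, Gamma_sst = 0.357226, Gamma_stt = 0.000000, Gamma_tss = 0.178613, Gamma_tst = 0.056663, Gamma_ttt = 0.000000; k3 = (0.247658, -0.125372, -0.046882, -0.007436)
  k4: at (s, t) = (0.274766, -0.512537), (ds/dtau, dt/dtau) = (0.245312, -0.125744); Gamma_sss = 1.132885, Gamma_sst = 0.379239, Gamma_stt = 0.000000, Gamma_tss = 0.189620, Gamma_tst = 0.063476, Gamma_ttt = 0.000000; k4 = (0.245312, -0.125744, -0.044778, -0.007495)
  Y <- Y + (h/6)(k1 + 2k2 + 2k3 + k4): s = 0.2748, t = -0.5125, ds/dtau = 0.2453, dt/dtau = -0.1257
step 2:
  k1: at (s, t) = (0.274762, -0.512537), (ds/dtau, dt/dtau) = (0.245316, -0.125743); Gamma_sss = 1.132880, Gamma_sst = 0.379233, Gamma_stt = 0.000000, Gamma_tss = 0.189616, Gamma_tst = 0.063474, Gamma_ttt = 0.000000; k1 = (0.245316, -0.125743, -0.044780, -0.007495)
  k2: at (s, t) = (0.287028, -0.518824), (ds/dtau, dt/dtau) = (0.243077, -0.126117); Gamma_sss = 1.137088, Gamma_sst = 0.400703, Gamma_stt = 0.000000, Gamma_tss = 0.200352, Gamma_tst = 0.070603, Gamma_ttt = 0.000000; k2 = (0.243077, -0.126117, -0.042618, -0.007509)
  k3: at (s, t) = (0.286916, -0.518843), (ds/dtau, dt/dtau) = (0.243185, -0.126118); Gamma_sss = 1.136917, Gamma_sst = 0.400496, Gamma_stt = 0.000000, Gamma_tss = 0.200248, Gamma_tst = 0.070540, Gamma_ttt = 0.000000; k3 = (0.243185, -0.126118, -0.042669, -0.007515)
  k4: at (s, t) = (0.299081, -0.525149), (ds/dtau, dt/dtau) = (0.241049, -0.126494); Gamma_sss = 1.138816, Gamma_sst = 0.421436, Gamma_stt = 0.000000, Gamma_tss = 0.210718, Gamma_tst = 0.077979, Gamma_ttt = 0.000000; k4 = (0.241049, -0.126494, -0.040470, -0.007488)
  Y <- Y + (h/6)(k1 + 2k2 + 2k3 + k4): s = 0.2991, t = -0.5251, ds/dtau = 0.2411, dt/dtau = -0.1265
step 3:
  k1: at (s, t) = (0.299077, -0.525149), (ds/dtau, dt/dtau) = (0.241052, -0.126493); Gamma_sss = 1.138812, Gamma_sst = 0.421429, Gamma_stt = 0.000000, Gamma_tss = 0.210715, Gamma_tst = 0.077977, Gamma_ttt = 0.000000; k1 = (0.241052, -0.126493, -0.040472, -0.007489)
  k2: at (s, t) = (0.311130, -0.531473), (ds/dtau, dt/dtau) = (0.239028, -0.126868); Gamma_sss = 1.138619, Gamma_sst = 0.441796, Gamma_stt = 0.000000, Gamma_tss = 0.220898, Gamma_tst = 0.085711, Gamma_ttt = 0.000000; k2 = (0.239028, -0.126868, -0.038260, -0.007423)
  k3: at (s, t) = (0.311029, -0.531492), (ds/dtau, dt/dtau) = (0.239139, -0.126864); Gamma_sss = 1.138497, Gamma_sst = 0.441615, Gamma_stt = 0.000000, Gamma_tss = 0.220807, Gamma_tst = 0.085650, Gamma_ttt = 0.000000; k3 = (0.239139, -0.126864, -0.038312, -0.007430)
  k4: at (s, t) = (0.322991, -0.537835), (ds/dtau, dt/dtau) = (0.237221, -0.127236); Gamma_sss = 1.136474, Gamma_sst = 0.461435, Gamma_stt = 0.000000, Gamma_tss = 0.230718, Gamma_tst = 0.093677, Gamma_ttt = 0.000000; k4 = (0.237221, -0.127236, -0.036098, -0.007328)
  Y <- Y + (h/6)(k1 + 2k2 + 2k3 + k4): s = 0.3230, t = -0.5378, ds/dtau = 0.2372, dt/dtau = -0.1272

Answer: s = 0.3230, t = -0.5378, ds/dtau = 0.2372, dt/dtau = -0.1272


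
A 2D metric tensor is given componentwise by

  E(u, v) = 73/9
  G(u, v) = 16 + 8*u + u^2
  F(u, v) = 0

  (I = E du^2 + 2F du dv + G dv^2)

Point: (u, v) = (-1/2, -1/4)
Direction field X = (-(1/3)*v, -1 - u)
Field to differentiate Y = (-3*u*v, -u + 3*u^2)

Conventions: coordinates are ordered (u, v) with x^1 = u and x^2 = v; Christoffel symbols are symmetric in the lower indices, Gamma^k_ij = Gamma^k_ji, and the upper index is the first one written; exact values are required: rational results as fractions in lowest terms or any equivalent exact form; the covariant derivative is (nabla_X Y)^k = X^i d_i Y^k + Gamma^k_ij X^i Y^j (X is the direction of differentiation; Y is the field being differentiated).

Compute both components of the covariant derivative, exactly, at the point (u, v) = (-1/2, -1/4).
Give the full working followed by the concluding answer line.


E = 73/9, F = 0, G = 49/4 at the point
E_u = 0, E_v = 0, F_u = 0, F_v = 0, G_u = 7, G_v = 0
EG - F^2 = 3577/36;  g^inv = (36/3577) * [[49/4, 0], [0, 73/9]]
first-kind symbols [ij,l] = (1/2)(d_i g_jl + d_j g_il - d_l g_ij): [uu,u] = E_u/2 = 0, [uu,v] = F_u - E_v/2 = 0, [uv,u] = E_v/2 = 0, [uv,v] = G_u/2 = 7/2, [vv,u] = F_v - G_u/2 = -7/2, [vv,v] = G_v/2 = 0
Gamma^u_ij = (G*[ij,u] - F*[ij,v])/(EG - F^2), Gamma^v_ij = (E*[ij,v] - F*[ij,u])/(EG - F^2)
Gamma_uuu = 0, Gamma_uuv = 0, Gamma_uvv = -63/146, Gamma_vuu = 0, Gamma_vuv = 2/7, Gamma_vvv = 0
X = (1/12, -1/2), Y = (-3/8, 5/4) at the point

Answer: (nabla_X Y)^u = -61/146, (nabla_X Y)^v = -1/4


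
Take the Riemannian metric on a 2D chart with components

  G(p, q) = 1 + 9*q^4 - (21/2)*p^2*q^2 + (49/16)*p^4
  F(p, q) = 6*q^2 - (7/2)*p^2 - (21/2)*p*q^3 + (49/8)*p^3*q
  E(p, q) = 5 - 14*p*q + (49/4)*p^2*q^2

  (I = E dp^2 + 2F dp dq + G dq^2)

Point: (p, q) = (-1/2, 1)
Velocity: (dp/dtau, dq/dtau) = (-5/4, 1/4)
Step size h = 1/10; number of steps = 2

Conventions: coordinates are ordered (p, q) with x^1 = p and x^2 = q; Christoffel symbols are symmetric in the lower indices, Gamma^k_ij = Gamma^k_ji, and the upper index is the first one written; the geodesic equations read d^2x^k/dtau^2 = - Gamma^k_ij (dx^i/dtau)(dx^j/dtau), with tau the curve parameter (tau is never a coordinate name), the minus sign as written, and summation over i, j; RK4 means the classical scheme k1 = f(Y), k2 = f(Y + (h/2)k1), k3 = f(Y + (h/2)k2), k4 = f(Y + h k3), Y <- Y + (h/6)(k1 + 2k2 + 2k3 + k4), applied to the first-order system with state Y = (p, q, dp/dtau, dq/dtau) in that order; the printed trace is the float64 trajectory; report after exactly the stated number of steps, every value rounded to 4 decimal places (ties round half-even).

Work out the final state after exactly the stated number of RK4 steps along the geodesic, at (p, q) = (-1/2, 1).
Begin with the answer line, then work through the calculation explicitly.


Answer: p = -0.7301, q = 1.0624, dp/dtau = -1.0579, dq/dtau = 0.3648

f(Y) = (dp/dtau, dq/dtau, -Gamma^p_ij Y'^i Y'^j, -Gamma^q_ij Y'^i Y'^j) with the Gammas evaluated at the stage position; h = 0.100000; intermediate values shown to 6 dp
step 0: p = -0.5000, q = 1.0000, dp/dtau = -1.2500, dq/dtau = 0.2500
step 1:
  k1: at (p, q) = (-0.500000, 1.000000), (dp/dtau, dq/dtau) = (-1.250000, 0.250000); Gamma_ppp = -0.606827, Gamma_ppq = 0.303413, Gamma_pqq = 1.040275, Gamma_qpp = -0.414665, Gamma_qpq = 0.207332, Gamma_qqq = 0.710854; k1 = (-1.250000, 0.250000, 1.072783, 0.733068)
  k2: at (p, q) = (-0.562500, 1.012500), (dp/dtau, dq/dtau) = (-1.196361, 0.286653); Gamma_ppp = -0.607198, Gamma_ppq = 0.337332, Gamma_pqq = 1.040911, Gamma_qpp = -0.383438, Gamma_qpq = 0.213021, Gamma_qqq = 0.657323; k2 = (-1.196361, 0.286653, 1.014908, 0.640902)
  k3: at (p, q) = (-0.559818, 1.014333), (dp/dtau, dq/dtau) = (-1.199255, 0.282045); Gamma_ppp = -0.606464, Gamma_ppq = 0.334712, Gamma_pqq = 1.039652, Gamma_qpp = -0.386038, Gamma_qpq = 0.213058, Gamma_qqq = 0.661780; k3 = (-1.199255, 0.282045, 1.015948, 0.646691)
  k4: at (p, q) = (-0.619925, 1.028205), (dp/dtau, dq/dtau) = (-1.148405, 0.314669); Gamma_ppp = -0.605497, Gamma_ppq = 0.365066, Gamma_pqq = 1.037994, Gamma_qpp = -0.357647, Gamma_qpq = 0.215633, Gamma_qqq = 0.613109; k4 = (-1.148405, 0.314669, 0.959617, 0.566815)
  Y <- Y + (h/6)(k1 + 2k2 + 2k3 + k4): p = -0.6198, q = 1.0284, dp/dtau = -1.1484, dq/dtau = 0.3146
step 2:
  k1: at (p, q) = (-0.619827, 1.028368), (dp/dtau, dq/dtau) = (-1.148431, 0.314585); Gamma_ppp = -0.605446, Gamma_ppq = 0.364920, Gamma_pqq = 1.037907, Gamma_qpp = -0.357792, Gamma_qpq = 0.215651, Gamma_qqq = 0.613357; k1 = (-1.148431, 0.314585, 0.959480, 0.567010)
  k2: at (p, q) = (-0.677249, 1.044097), (dp/dtau, dq/dtau) = (-1.100457, 0.342935); Gamma_ppp = -0.603102, Gamma_ppq = 0.391199, Gamma_pqq = 1.033888, Gamma_qpp = -0.332590, Gamma_qpq = 0.215733, Gamma_qqq = 0.570153; k2 = (-1.100457, 0.342935, 0.904036, 0.498544)
  k3: at (p, q) = (-0.674850, 1.045515), (dp/dtau, dq/dtau) = (-1.103230, 0.339512); Gamma_ppp = -0.602664, Gamma_ppq = 0.389003, Gamma_pqq = 1.033138, Gamma_qpp = -0.334715, Gamma_qpq = 0.216049, Gamma_qqq = 0.573797; k3 = (-1.103230, 0.339512, 0.905833, 0.503092)
  k4: at (p, q) = (-0.730150, 1.062319), (dp/dtau, dq/dtau) = (-1.057848, 0.364894); Gamma_ppp = -0.599434, Gamma_ppq = 0.412001, Gamma_pqq = 1.027601, Gamma_qpp = -0.311822, Gamma_qpq = 0.214321, Gamma_qqq = 0.534552; k4 = (-1.057848, 0.364894, 0.852036, 0.443225)
  Y <- Y + (h/6)(k1 + 2k2 + 2k3 + k4): p = -0.7301, q = 1.0624, dp/dtau = -1.0579, dq/dtau = 0.3648


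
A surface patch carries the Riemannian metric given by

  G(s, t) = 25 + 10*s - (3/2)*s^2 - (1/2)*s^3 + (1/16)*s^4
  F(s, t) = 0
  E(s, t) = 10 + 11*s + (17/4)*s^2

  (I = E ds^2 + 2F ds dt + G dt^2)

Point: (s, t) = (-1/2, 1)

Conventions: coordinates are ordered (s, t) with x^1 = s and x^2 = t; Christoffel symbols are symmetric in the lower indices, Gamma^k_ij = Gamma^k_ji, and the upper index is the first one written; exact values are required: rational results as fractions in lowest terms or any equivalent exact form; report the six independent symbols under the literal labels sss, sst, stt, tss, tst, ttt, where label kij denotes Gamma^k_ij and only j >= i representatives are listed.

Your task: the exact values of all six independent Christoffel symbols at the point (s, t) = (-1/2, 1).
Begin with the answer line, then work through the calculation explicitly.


Answer: Gamma_sss = 54/89, Gamma_sst = 0, Gamma_stt = -355/356, Gamma_tss = 0, Gamma_tst = 20/71, Gamma_ttt = 0

E = 89/16, F = 0, G = 5041/256 at the point
E_s = 27/4, E_t = 0, F_s = 0, F_t = 0, G_s = 355/32, G_t = 0
EG - F^2 = 448649/4096;  g^inv = (4096/448649) * [[5041/256, 0], [0, 89/16]]
first-kind symbols [ij,l] = (1/2)(d_i g_jl + d_j g_il - d_l g_ij): [ss,s] = E_s/2 = 27/8, [ss,t] = F_s - E_t/2 = 0, [st,s] = E_t/2 = 0, [st,t] = G_s/2 = 355/64, [tt,s] = F_t - G_s/2 = -355/64, [tt,t] = G_t/2 = 0
Gamma^s_ij = (G*[ij,s] - F*[ij,t])/(EG - F^2), Gamma^t_ij = (E*[ij,t] - F*[ij,s])/(EG - F^2)


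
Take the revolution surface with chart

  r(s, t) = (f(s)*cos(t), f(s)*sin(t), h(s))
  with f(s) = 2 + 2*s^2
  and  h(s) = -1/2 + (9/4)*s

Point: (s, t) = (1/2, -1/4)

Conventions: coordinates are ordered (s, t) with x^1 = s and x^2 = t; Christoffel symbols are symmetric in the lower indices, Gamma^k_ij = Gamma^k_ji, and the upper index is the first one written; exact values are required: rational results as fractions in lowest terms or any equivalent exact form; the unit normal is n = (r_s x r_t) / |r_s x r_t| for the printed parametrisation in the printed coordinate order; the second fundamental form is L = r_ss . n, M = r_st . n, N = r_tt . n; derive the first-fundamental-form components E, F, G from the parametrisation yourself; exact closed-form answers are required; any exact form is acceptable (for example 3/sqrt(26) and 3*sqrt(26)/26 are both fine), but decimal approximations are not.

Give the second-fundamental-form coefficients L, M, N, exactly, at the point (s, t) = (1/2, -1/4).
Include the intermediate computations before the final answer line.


f = 5/2, f' = 2, f'' = 4, h' = 9/4, h'' = 0
E = 145/16, F = 0, G = 25/4; answer radicand W^2 = 145/16
unnormalised second-form numerators: l = -9, m = 0, n = 45/8; L = l/sqrt(145/16), and similarly M = m/sqrt(W^2), N = n/sqrt(W^2)

Answer: L = -36*sqrt(145)/145, M = 0, N = 9*sqrt(145)/58


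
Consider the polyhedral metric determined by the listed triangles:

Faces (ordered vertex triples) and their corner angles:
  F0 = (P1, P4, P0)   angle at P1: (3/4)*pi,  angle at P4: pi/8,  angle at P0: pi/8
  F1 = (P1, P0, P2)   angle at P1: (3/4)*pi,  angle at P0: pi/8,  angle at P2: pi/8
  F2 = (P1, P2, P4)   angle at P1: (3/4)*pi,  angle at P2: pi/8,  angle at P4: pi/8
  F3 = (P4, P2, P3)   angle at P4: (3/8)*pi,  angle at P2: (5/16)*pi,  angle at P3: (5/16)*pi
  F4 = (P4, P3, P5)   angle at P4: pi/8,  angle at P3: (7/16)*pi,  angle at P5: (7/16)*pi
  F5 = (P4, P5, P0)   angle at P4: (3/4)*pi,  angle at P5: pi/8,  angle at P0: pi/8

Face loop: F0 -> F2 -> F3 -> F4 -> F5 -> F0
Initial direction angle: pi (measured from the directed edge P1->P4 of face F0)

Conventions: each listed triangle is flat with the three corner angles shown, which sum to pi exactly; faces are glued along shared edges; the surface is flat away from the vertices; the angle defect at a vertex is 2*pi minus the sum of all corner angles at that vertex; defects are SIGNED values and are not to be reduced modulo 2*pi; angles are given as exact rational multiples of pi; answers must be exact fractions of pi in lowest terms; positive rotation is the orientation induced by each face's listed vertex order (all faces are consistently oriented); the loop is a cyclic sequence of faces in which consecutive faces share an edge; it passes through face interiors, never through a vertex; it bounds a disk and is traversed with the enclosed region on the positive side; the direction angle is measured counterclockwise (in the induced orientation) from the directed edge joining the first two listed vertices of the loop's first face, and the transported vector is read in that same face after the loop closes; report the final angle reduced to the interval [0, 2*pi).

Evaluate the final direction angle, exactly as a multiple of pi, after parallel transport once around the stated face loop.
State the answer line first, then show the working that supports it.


Answer: final direction angle = (3/2)*pi

enclosed vertex P4: corner angles sum to (3/2)*pi, defect = 2*pi - (3/2)*pi = pi/2
holonomy = initial angle + sum of enclosed defects (mod 2*pi), positive in the induced orientation
final angle = pi + pi/2 = (3/2)*pi (mod 2*pi)


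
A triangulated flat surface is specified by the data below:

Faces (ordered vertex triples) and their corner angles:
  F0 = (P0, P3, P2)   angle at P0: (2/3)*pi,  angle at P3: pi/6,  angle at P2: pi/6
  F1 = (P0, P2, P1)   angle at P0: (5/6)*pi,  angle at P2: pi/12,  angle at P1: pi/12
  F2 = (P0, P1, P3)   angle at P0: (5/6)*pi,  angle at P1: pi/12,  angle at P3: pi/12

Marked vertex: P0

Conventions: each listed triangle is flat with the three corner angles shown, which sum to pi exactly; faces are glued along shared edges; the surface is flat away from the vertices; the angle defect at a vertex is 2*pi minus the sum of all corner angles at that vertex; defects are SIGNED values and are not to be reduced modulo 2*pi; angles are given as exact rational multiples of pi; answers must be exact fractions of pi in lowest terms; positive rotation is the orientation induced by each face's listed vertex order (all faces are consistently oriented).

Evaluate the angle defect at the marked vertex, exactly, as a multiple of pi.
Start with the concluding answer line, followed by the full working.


Answer: defect(P0) = -pi/3

Sum of corner angles at P0: (7/3)*pi
defect = 2*pi - (7/3)*pi


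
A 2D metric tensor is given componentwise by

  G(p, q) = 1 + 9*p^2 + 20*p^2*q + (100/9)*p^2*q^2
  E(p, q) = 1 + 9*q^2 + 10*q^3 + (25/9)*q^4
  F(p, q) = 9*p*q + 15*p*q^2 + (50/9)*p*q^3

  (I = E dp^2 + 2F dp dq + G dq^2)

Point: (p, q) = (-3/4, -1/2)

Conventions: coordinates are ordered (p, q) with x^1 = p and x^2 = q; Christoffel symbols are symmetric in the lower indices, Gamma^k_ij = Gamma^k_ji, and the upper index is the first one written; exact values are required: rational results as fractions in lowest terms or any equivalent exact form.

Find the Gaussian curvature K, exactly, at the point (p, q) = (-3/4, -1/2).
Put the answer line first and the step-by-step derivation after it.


Answer: K = -36864/208849

E = 313/144, F = 13/12, G = 2, EG - F^2 = 457/144 at the point
E_p = 0, E_q = -26/9, F_p = -13/9, F_q = 11/8, G_p = -8/3, G_q = 5
E_qq = -11/3, F_pq = -11/6, G_pp = 32/9
Apply the Brioschi formula K = (det M1 - det M2)/(EG - F^2)^2 over the derivative matrices of E, F, G.
M1 = [[-E_qq/2 + F_pq - G_pp/2, E_p/2, F_p - E_q/2], [F_q - G_p/2, E, F], [G_q/2, F, G]] = [[-16/9, 0, 0], [65/24, 313/144, 13/12], [5/2, 13/12, 2]]; det M1 = -457/81
M2 = [[0, E_q/2, G_p/2], [E_q/2, E, F], [G_p/2, F, G]] = [[0, -13/9, -4/3], [-13/9, 313/144, 13/12], [-4/3, 13/12, 2]]; det M2 = -313/81
det M1 - det M2 = -16/9; K = -16/9 / (457/144)^2 = -36864/208849


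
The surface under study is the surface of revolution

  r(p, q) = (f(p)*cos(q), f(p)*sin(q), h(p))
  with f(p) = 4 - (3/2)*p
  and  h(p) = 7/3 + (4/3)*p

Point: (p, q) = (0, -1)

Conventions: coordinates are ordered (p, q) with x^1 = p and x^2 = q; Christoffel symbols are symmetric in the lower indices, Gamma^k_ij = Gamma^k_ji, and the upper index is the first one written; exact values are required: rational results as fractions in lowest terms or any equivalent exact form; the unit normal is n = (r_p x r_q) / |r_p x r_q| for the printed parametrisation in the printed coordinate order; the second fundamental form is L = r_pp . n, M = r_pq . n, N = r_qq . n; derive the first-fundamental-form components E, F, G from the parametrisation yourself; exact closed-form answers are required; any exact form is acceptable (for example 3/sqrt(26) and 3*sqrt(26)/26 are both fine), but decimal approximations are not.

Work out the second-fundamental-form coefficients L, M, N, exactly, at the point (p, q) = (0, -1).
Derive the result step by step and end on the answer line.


f = 4, f' = -3/2, f'' = 0, h' = 4/3, h'' = 0
E = 145/36, F = 0, G = 16; answer radicand W^2 = 145/36
unnormalised second-form numerators: l = 0, m = 0, n = 16/3; L = l/sqrt(145/36), and similarly M = m/sqrt(W^2), N = n/sqrt(W^2)

Answer: L = 0, M = 0, N = 32*sqrt(145)/145


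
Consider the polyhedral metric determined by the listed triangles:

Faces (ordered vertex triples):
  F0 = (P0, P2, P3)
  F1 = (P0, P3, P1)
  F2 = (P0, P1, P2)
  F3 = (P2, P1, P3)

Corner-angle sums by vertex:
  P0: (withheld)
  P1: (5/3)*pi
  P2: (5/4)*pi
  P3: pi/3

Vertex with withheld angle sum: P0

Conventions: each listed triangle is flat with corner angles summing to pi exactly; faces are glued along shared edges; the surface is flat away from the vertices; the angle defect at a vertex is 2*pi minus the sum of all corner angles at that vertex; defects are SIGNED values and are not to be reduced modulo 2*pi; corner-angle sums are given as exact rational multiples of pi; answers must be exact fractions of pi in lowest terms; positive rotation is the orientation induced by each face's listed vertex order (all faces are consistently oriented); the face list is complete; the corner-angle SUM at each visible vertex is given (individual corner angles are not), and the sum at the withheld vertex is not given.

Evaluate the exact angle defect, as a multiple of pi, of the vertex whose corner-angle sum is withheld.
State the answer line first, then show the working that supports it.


Answer: defect(P0) = (5/4)*pi

V = 4, E = 6, F = 4; chi = V - E + F = 2
Gauss-Bonnet: total defect = 2*pi*chi = 4*pi; visible defects sum to (11/4)*pi


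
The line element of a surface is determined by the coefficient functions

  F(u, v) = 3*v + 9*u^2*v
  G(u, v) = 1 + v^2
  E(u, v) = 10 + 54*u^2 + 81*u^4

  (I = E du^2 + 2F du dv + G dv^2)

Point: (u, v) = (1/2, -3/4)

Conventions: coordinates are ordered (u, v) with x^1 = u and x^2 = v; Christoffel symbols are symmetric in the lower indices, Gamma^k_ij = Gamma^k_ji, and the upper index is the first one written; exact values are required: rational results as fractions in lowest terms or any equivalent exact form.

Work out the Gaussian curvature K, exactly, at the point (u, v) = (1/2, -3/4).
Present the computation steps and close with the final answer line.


E = 457/16, F = -63/16, G = 25/16, EG - F^2 = 233/8 at the point
E_u = 189/2, E_v = 0, F_u = -27/4, F_v = 21/4, G_u = 0, G_v = -3/2
E_vv = 0, F_uv = 9, G_uu = 0
Apply the Brioschi formula K = (det M1 - det M2)/(EG - F^2)^2 over the derivative matrices of E, F, G.
M1 = [[-E_vv/2 + F_uv - G_uu/2, E_u/2, F_u - E_v/2], [F_v - G_u/2, E, F], [G_v/2, F, G]] = [[9, 189/4, -27/4], [21/4, 457/16, -63/16], [-3/4, -63/16, 25/16]]; det M1 = 9
M2 = [[0, E_v/2, G_u/2], [E_v/2, E, F], [G_u/2, F, G]] = [[0, 0, 0], [0, 457/16, -63/16], [0, -63/16, 25/16]]; det M2 = 0
det M1 - det M2 = 9; K = 9 / (233/8)^2 = 576/54289

Answer: K = 576/54289


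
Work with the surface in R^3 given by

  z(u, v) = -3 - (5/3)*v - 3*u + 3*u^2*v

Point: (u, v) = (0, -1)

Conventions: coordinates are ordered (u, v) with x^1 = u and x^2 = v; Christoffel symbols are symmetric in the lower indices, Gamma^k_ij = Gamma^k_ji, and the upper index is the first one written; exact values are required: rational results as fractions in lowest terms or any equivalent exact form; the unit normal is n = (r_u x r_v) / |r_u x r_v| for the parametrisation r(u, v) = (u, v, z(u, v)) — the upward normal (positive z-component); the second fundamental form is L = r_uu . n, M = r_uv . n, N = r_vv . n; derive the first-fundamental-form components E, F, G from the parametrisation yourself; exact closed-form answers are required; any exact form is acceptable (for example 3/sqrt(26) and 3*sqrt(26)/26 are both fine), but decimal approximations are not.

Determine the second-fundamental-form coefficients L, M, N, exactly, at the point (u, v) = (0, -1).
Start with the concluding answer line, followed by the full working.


Answer: L = -18*sqrt(115)/115, M = 0, N = 0

z_u = -3, z_v = -5/3, z_uu = -6, z_uv = 0, z_vv = 0
E = 10, F = 5, G = 34/9; answer radicand W^2 = 115/9
unnormalised second-form numerators: l = -6, m = 0, n = 0; L = l/sqrt(115/9), and similarly M = m/sqrt(W^2), N = n/sqrt(W^2)


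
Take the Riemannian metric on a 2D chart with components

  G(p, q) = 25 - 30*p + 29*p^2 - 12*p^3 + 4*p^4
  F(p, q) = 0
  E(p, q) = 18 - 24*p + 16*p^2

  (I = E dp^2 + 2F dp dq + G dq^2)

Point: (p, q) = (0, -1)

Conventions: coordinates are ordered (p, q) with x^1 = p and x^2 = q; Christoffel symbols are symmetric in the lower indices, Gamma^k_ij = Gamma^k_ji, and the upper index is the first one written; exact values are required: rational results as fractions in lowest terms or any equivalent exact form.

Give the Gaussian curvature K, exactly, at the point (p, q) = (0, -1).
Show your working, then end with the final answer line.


E = 18, F = 0, G = 25, EG - F^2 = 450 at the point
E_p = -24, E_q = 0, F_p = 0, F_q = 0, G_p = -30, G_q = 0
E_qq = 0, F_pq = 0, G_pp = 58
By Brioschi, K is (det M1 - det M2) divided by (EG - F^2) squared.
M1 = [[-E_qq/2 + F_pq - G_pp/2, E_p/2, F_p - E_q/2], [F_q - G_p/2, E, F], [G_q/2, F, G]] = [[-29, -12, 0], [15, 18, 0], [0, 0, 25]]; det M1 = -8550
M2 = [[0, E_q/2, G_p/2], [E_q/2, E, F], [G_p/2, F, G]] = [[0, 0, -15], [0, 18, 0], [-15, 0, 25]]; det M2 = -4050
det M1 - det M2 = -4500; K = -4500 / (450)^2 = -1/45

Answer: K = -1/45


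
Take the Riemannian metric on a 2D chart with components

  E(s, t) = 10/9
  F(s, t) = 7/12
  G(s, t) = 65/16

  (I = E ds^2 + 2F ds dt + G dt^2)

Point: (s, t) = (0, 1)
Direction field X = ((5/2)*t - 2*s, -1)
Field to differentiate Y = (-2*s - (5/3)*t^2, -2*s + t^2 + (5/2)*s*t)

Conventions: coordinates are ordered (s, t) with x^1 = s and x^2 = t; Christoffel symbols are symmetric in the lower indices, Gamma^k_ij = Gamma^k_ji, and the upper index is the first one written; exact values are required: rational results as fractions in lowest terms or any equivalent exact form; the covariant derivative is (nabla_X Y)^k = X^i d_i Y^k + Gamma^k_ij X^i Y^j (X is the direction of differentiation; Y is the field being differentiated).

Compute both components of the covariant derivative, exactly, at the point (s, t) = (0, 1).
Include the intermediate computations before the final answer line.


E = 10/9, F = 7/12, G = 65/16 at the point
E_s = 0, E_t = 0, F_s = 0, F_t = 0, G_s = 0, G_t = 0
EG - F^2 = 601/144;  g^inv = (144/601) * [[65/16, -7/12], [-7/12, 10/9]]
first-kind symbols [ij,l] = (1/2)(d_i g_jl + d_j g_il - d_l g_ij): [ss,s] = E_s/2 = 0, [ss,t] = F_s - E_t/2 = 0, [st,s] = E_t/2 = 0, [st,t] = G_s/2 = 0, [tt,s] = F_t - G_s/2 = 0, [tt,t] = G_t/2 = 0
Gamma^s_ij = (G*[ij,s] - F*[ij,t])/(EG - F^2), Gamma^t_ij = (E*[ij,t] - F*[ij,s])/(EG - F^2)
Gamma_sss = 0, Gamma_sst = 0, Gamma_stt = 0, Gamma_tss = 0, Gamma_tst = 0, Gamma_ttt = 0
X = (5/2, -1), Y = (-5/3, 1) at the point

Answer: (nabla_X Y)^s = -5/3, (nabla_X Y)^t = -3/4


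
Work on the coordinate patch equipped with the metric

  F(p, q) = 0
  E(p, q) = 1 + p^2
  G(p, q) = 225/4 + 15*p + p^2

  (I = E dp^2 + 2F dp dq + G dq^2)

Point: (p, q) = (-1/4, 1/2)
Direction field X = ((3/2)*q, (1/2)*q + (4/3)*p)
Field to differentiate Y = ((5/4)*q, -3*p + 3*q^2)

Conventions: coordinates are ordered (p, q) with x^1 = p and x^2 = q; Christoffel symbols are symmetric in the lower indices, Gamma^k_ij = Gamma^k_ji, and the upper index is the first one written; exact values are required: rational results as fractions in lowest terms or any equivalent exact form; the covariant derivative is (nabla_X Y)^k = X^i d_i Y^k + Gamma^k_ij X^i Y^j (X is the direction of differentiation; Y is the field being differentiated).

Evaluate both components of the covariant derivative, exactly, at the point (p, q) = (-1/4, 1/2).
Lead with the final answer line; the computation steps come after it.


Answer: (nabla_X Y)^p = 521/816, (nabla_X Y)^q = -1637/696

E = 17/16, F = 0, G = 841/16 at the point
E_p = -1/2, E_q = 0, F_p = 0, F_q = 0, G_p = 29/2, G_q = 0
EG - F^2 = 14297/256;  g^inv = (256/14297) * [[841/16, 0], [0, 17/16]]
first-kind symbols [ij,l] = (1/2)(d_i g_jl + d_j g_il - d_l g_ij): [pp,p] = E_p/2 = -1/4, [pp,q] = F_p - E_q/2 = 0, [pq,p] = E_q/2 = 0, [pq,q] = G_p/2 = 29/4, [qq,p] = F_q - G_p/2 = -29/4, [qq,q] = G_q/2 = 0
Gamma^p_ij = (G*[ij,p] - F*[ij,q])/(EG - F^2), Gamma^q_ij = (E*[ij,q] - F*[ij,p])/(EG - F^2)
Gamma_ppp = -4/17, Gamma_ppq = 0, Gamma_pqq = -116/17, Gamma_qpp = 0, Gamma_qpq = 4/29, Gamma_qqq = 0
X = (3/4, -1/12), Y = (5/8, 3/2) at the point


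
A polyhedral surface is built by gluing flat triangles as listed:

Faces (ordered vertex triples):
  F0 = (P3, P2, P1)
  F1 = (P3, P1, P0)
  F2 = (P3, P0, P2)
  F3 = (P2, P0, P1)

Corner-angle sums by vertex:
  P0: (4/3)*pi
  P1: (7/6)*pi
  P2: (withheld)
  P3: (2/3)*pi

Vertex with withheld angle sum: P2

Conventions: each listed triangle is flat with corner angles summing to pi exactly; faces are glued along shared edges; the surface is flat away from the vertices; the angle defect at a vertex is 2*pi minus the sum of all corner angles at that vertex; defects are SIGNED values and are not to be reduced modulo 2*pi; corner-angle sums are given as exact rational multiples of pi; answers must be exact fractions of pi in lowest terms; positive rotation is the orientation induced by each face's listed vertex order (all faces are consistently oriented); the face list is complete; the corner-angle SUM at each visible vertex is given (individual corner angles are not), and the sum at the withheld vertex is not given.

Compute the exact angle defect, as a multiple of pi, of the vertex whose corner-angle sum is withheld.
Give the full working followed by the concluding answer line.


V = 4, E = 6, F = 4; chi = V - E + F = 2
Gauss-Bonnet: total defect = 2*pi*chi = 4*pi; visible defects sum to (17/6)*pi

Answer: defect(P2) = (7/6)*pi


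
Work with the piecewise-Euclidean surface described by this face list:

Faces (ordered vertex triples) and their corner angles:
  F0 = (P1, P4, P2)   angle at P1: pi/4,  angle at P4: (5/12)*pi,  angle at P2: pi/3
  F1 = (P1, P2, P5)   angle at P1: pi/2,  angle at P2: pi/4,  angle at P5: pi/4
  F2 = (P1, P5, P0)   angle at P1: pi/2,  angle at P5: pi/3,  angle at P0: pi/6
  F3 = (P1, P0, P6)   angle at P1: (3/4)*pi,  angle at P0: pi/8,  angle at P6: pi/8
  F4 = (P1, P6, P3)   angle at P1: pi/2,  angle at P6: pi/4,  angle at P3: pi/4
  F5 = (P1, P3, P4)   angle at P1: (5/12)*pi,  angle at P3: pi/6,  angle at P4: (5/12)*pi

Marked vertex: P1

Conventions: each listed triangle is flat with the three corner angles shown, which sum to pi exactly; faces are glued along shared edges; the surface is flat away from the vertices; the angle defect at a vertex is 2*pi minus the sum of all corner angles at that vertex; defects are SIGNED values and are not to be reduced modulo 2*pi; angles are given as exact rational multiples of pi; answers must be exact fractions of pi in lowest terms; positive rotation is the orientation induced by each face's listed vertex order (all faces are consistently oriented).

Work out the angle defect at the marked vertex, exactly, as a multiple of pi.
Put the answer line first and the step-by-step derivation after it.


Answer: defect(P1) = (-11/12)*pi

Sum of corner angles at P1: (35/12)*pi
defect = 2*pi - (35/12)*pi


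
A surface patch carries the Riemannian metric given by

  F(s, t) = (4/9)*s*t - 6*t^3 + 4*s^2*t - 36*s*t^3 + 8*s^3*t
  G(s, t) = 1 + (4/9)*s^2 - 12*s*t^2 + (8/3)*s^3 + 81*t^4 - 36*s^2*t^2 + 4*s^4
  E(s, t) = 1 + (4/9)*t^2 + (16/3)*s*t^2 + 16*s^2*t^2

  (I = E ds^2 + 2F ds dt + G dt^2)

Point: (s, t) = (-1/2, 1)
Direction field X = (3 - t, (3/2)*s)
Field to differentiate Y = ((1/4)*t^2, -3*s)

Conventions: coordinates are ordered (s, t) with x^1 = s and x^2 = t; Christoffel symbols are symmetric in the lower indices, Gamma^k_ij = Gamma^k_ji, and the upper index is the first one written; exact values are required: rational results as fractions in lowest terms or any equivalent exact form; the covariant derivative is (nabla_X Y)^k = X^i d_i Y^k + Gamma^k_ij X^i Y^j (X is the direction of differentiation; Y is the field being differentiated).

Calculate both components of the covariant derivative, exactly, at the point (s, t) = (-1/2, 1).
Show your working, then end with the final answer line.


E = 25/9, F = 106/9, G = 2845/36 at the point
E_s = -32/3, E_t = 32/9, F_s = -302/9, F_t = 322/9, G_s = 212/9, G_t = 318
EG - F^2 = 2909/36;  g^inv = (36/2909) * [[2845/36, -106/9], [-106/9, 25/9]]
first-kind symbols [ij,l] = (1/2)(d_i g_jl + d_j g_il - d_l g_ij): [ss,s] = E_s/2 = -16/3, [ss,t] = F_s - E_t/2 = -106/3, [st,s] = E_t/2 = 16/9, [st,t] = G_s/2 = 106/9, [tt,s] = F_t - G_s/2 = 24, [tt,t] = G_t/2 = 159
Gamma^s_ij = (G*[ij,s] - F*[ij,t])/(EG - F^2), Gamma^t_ij = (E*[ij,t] - F*[ij,s])/(EG - F^2)
Gamma_sss = -192/2909, Gamma_sst = 64/2909, Gamma_stt = 864/2909, Gamma_tss = -1272/2909, Gamma_tst = 424/2909, Gamma_ttt = 5724/2909
X = (2, -3/4), Y = (1/4, 3/2) at the point

Answer: (nabla_X Y)^s = -15831/23272, (nabla_X Y)^t = -23337/2909


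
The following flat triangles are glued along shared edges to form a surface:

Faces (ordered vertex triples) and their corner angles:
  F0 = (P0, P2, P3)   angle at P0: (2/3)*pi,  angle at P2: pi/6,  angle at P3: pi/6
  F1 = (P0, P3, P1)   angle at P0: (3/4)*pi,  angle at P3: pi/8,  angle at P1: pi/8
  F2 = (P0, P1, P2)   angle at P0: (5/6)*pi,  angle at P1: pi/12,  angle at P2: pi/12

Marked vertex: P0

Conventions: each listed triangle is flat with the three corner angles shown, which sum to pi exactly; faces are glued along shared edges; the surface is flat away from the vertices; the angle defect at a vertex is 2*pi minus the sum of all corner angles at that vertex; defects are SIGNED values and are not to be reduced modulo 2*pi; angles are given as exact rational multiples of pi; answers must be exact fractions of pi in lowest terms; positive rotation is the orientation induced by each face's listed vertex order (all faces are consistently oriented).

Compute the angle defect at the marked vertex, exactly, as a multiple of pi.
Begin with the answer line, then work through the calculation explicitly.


Answer: defect(P0) = -pi/4

Sum of corner angles at P0: (9/4)*pi
defect = 2*pi - (9/4)*pi


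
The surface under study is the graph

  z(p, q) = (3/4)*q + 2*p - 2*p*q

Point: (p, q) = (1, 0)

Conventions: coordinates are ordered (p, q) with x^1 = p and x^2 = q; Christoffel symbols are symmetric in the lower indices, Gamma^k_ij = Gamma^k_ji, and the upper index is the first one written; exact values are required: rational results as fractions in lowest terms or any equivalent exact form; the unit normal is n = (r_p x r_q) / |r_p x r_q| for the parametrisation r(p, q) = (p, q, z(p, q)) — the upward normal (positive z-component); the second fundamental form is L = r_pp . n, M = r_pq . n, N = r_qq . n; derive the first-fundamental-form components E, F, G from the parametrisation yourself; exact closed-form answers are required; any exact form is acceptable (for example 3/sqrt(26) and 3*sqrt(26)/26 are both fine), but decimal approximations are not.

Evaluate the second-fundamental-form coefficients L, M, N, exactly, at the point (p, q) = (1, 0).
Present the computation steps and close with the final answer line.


z_p = 2, z_q = -5/4, z_pp = 0, z_pq = -2, z_qq = 0
E = 5, F = -5/2, G = 41/16; answer radicand W^2 = 105/16
unnormalised second-form numerators: l = 0, m = -2, n = 0; L = l/sqrt(105/16), and similarly M = m/sqrt(W^2), N = n/sqrt(W^2)

Answer: L = 0, M = -8*sqrt(105)/105, N = 0


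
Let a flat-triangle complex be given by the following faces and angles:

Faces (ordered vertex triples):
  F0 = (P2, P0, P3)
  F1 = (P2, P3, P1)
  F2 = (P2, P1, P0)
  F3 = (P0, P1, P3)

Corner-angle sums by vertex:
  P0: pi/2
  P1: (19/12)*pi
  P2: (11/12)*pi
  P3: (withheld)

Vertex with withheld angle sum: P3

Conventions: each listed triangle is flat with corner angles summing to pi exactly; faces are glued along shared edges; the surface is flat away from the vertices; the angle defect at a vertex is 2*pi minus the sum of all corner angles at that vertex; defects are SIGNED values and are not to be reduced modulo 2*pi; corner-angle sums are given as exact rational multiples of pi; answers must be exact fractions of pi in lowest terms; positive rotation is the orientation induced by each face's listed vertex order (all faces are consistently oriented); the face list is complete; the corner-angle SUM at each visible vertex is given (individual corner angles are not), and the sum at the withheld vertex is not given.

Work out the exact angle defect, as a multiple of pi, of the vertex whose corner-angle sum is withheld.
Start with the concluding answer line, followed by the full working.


Answer: defect(P3) = pi

V = 4, E = 6, F = 4; chi = V - E + F = 2
Gauss-Bonnet: total defect = 2*pi*chi = 4*pi; visible defects sum to 3*pi


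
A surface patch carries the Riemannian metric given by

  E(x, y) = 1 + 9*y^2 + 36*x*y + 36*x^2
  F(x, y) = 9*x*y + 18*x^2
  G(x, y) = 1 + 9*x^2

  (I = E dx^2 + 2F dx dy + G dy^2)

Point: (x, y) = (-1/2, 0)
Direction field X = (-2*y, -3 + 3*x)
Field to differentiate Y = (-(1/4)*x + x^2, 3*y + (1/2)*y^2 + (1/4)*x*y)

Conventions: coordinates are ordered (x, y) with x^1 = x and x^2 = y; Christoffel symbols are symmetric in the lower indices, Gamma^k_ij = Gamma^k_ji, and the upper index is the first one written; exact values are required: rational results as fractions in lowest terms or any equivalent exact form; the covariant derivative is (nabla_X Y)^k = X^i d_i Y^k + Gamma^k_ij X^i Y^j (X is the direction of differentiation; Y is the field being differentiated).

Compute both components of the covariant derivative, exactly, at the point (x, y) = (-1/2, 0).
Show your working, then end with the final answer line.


E = 10, F = 9/2, G = 13/4 at the point
E_x = -36, E_y = -18, F_x = -18, F_y = -9/2, G_x = -9, G_y = 0
EG - F^2 = 49/4;  g^inv = (4/49) * [[13/4, -9/2], [-9/2, 10]]
first-kind symbols [ij,l] = (1/2)(d_i g_jl + d_j g_il - d_l g_ij): [xx,x] = E_x/2 = -18, [xx,y] = F_x - E_y/2 = -9, [xy,x] = E_y/2 = -9, [xy,y] = G_x/2 = -9/2, [yy,x] = F_y - G_x/2 = 0, [yy,y] = G_y/2 = 0
Gamma^x_ij = (G*[ij,x] - F*[ij,y])/(EG - F^2), Gamma^y_ij = (E*[ij,y] - F*[ij,x])/(EG - F^2)
Gamma_xxx = -72/49, Gamma_xxy = -36/49, Gamma_xyy = 0, Gamma_yxx = -36/49, Gamma_yxy = -18/49, Gamma_yyy = 0
X = (0, -9/2), Y = (3/8, 0) at the point

Answer: (nabla_X Y)^x = 243/196, (nabla_X Y)^y = -9657/784
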